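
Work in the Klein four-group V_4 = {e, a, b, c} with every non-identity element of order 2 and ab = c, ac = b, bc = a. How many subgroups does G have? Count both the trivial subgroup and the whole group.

|G| = 4, so by Lagrange every subgroup order divides 4. Divisors: 1, 2, 4.
Subgroups by order — order 1: 1; order 2: 3; order 4: 1.
Total: 1 + 3 + 1 = 5.

5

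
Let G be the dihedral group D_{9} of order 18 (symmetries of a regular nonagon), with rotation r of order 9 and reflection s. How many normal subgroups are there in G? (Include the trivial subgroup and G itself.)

4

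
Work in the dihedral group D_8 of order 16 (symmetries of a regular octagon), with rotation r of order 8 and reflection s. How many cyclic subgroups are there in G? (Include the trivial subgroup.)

Each element a generates a cyclic subgroup ⟨a⟩; distinct elements may generate the same one (a cyclic group of order d has φ(d) generators).
Cyclic subgroups by order — order 1: 1; order 2: 9; order 4: 1; order 8: 1.
Total: 12.

12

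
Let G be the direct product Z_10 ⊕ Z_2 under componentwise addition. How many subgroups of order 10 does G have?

|G| = 20 and 10 | 20, so subgroups of order 10 are possible by Lagrange.
The subgroups of order 10 are: {(0,0), (0,1), (2,0), (2,1), (4,0), (4,1), (6,0), (6,1), (8,0), (8,1)}; {(0,0), (1,0), (2,0), (3,0), (4,0), (5,0), (6,0), (7,0), (8,0), (9,0)}; {(0,0), (1,1), (2,0), (3,1), (4,0), (5,1), (6,0), (7,1), (8,0), (9,1)}.
So G has 3 subgroups of order 10.

3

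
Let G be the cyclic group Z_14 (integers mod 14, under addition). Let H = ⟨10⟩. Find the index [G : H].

|⟨10⟩| = 7 and |G| = 14.
By Lagrange, [G : H] = |G|/|H| = 14/7 = 2.

2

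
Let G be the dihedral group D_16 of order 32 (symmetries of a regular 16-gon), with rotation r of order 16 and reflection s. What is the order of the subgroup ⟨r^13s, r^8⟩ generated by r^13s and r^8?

4

|⟨r^13s⟩| = 2 and |⟨r^8⟩| = 2, so |H| is a multiple of lcm(2, 2) = 2 and divides |G| = 32.
Closing under the operation: H = {e, r^8, r^5s, r^13s}, so |H| = 4.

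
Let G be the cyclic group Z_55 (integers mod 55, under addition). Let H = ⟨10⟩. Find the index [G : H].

|⟨10⟩| = 11 and |G| = 55.
By Lagrange, [G : H] = |G|/|H| = 55/11 = 5.

5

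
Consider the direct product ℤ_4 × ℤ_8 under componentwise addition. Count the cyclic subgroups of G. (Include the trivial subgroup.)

Group the elements of G by the cyclic subgroup they generate; each cyclic subgroup of order d accounts for φ(d) elements.
Cyclic subgroups by order — order 1: 1; order 2: 3; order 4: 6; order 8: 4.
Total: 14.

14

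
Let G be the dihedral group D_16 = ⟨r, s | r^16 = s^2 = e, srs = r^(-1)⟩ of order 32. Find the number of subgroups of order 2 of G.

17

|G| = 32 and 2 | 32, so subgroups of order 2 are possible by Lagrange.
The subgroups of order 2 are: {e, r^10s}; {e, r^11s}; {e, r^12s}; {e, r^13s}; … (17 in all).
So G has 17 subgroups of order 2.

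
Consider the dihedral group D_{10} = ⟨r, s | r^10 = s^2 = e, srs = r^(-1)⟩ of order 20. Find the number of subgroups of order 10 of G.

|G| = 20 and 10 | 20, so subgroups of order 10 are possible by Lagrange.
The subgroups of order 10 are: {e, r, r^2, r^3, r^4, r^5, r^6, r^7, r^8, r^9}; {e, r^2, r^4, r^6, r^8, s, r^2s, r^4s, r^6s, r^8s}; {e, r^2, r^4, r^6, r^8, rs, r^3s, r^5s, r^7s, r^9s}.
So G has 3 subgroups of order 10.

3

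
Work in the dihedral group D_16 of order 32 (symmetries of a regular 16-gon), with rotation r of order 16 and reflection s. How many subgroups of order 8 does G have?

|G| = 32 and 8 | 32, so subgroups of order 8 are possible by Lagrange.
The subgroups of order 8 are: {e, r^2, r^4, r^6, r^8, r^10, r^12, r^14}; {e, r^4, r^8, r^12, r^2s, r^6s, r^10s, r^14s}; {e, r^4, r^8, r^12, r^3s, r^7s, r^11s, r^15s}; {e, r^4, r^8, r^12, s, r^4s, r^8s, r^12s}; … (5 in all).
So G has 5 subgroups of order 8.

5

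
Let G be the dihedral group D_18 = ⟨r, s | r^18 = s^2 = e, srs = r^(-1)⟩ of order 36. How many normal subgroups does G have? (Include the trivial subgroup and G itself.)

G has 45 subgroups. Checking conjugation-invariance by order — order 1: 1/1 normal; order 2: 1/19 normal; order 3: 1/1 normal; order 4: 0/9 normal; order 6: 1/7 normal; order 9: 1/1 normal; order 12: 0/3 normal; order 18: 3/3 normal; order 36: 1/1 normal.
Total normal subgroups: 9.

9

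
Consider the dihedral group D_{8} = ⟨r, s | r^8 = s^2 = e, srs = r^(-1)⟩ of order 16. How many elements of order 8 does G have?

4

The elements of order 8 are: r, r^3, r^5, r^7.
That's 4.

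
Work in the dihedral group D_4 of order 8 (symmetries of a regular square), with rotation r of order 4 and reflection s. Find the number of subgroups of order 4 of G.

3

|G| = 8 and 4 | 8, so subgroups of order 4 are possible by Lagrange.
The subgroups of order 4 are: {e, r, r^2, r^3}; {e, r^2, s, r^2s}; {e, r^2, rs, r^3s}.
So G has 3 subgroups of order 4.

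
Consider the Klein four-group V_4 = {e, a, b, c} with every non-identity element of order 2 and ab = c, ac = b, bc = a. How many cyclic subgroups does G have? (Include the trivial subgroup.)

Each element a generates a cyclic subgroup ⟨a⟩; distinct elements may generate the same one (a cyclic group of order d has φ(d) generators).
Cyclic subgroups by order — order 1: 1; order 2: 3.
Total: 4.

4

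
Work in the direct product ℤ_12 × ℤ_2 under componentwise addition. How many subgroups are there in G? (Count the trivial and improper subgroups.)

16

|G| = 24, so by Lagrange every subgroup order divides 24. Divisors: 1, 2, 3, 4, 6, 8, 12, 24.
Subgroups by order — order 1: 1; order 2: 3; order 3: 1; order 4: 3; order 6: 3; order 8: 1; order 12: 3; order 24: 1.
Total: 1 + 3 + 1 + 3 + 3 + 1 + 3 + 1 = 16.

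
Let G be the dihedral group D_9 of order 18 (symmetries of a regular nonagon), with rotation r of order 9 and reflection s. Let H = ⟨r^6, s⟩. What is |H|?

6

|⟨r^6⟩| = 3 and |⟨s⟩| = 2, so |H| is a multiple of lcm(3, 2) = 6 and divides |G| = 18.
Closing under the operation: H = {e, r^3, r^6, s, r^3s, r^6s}, so |H| = 6.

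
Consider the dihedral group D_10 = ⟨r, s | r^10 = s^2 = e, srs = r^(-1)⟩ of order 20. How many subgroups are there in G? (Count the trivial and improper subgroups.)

|G| = 20, so by Lagrange every subgroup order divides 20. Divisors: 1, 2, 4, 5, 10, 20.
Subgroups by order — order 1: 1; order 2: 11; order 4: 5; order 5: 1; order 10: 3; order 20: 1.
Total: 1 + 11 + 5 + 1 + 3 + 1 = 22.

22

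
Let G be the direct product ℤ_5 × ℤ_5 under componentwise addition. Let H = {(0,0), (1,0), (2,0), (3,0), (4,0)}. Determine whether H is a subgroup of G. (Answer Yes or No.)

|H| = 5 divides |G| = 25, consistent with Lagrange.
H contains the identity, every element's inverse is in H, and H is closed under +: it is a subgroup.
In fact H = ⟨(4,0)⟩.

Yes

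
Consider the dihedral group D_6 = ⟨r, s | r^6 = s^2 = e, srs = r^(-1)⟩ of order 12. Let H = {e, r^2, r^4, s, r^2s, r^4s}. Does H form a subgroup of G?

Yes

|H| = 6 divides |G| = 12, consistent with Lagrange.
H contains the identity, every element's inverse is in H, and H is closed under ·: it is a subgroup.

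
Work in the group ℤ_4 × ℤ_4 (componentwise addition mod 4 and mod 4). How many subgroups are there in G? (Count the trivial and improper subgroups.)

|G| = 16, so by Lagrange every subgroup order divides 16. Divisors: 1, 2, 4, 8, 16.
Subgroups by order — order 1: 1; order 2: 3; order 4: 7; order 8: 3; order 16: 1.
Total: 1 + 3 + 7 + 3 + 1 = 15.

15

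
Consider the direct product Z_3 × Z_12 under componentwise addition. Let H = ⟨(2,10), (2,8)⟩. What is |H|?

|⟨(2,10)⟩| = 6 and |⟨(2,8)⟩| = 3, so |H| is a multiple of lcm(6, 3) = 6 and divides |G| = 36.
Closing under the operation: H = {(0,0), (0,2), (0,4), (0,6), (0,8), (0,10), (1,0), (1,2), (1,4), (1,6), (1,8), (1,10), (2,0), (2,2), (2,4), (2,6), (2,8), (2,10)}, so |H| = 18.

18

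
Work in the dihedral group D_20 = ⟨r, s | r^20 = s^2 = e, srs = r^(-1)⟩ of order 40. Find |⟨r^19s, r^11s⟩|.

|⟨r^19s⟩| = 2 and |⟨r^11s⟩| = 2, so |H| is a multiple of lcm(2, 2) = 2 and divides |G| = 40.
Closing under the operation: H = {e, r^4, r^8, r^12, r^16, r^3s, r^7s, r^11s, r^15s, r^19s}, so |H| = 10.

10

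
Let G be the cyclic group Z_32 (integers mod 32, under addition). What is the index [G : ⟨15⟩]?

|⟨15⟩| = 32 and |G| = 32.
By Lagrange, [G : H] = |G|/|H| = 32/32 = 1.

1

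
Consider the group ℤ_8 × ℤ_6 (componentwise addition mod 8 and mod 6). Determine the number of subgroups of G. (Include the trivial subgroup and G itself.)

22

|G| = 48, so by Lagrange every subgroup order divides 48. Divisors: 1, 2, 3, 4, 6, 8, 12, 16, 24, 48.
Subgroups by order — order 1: 1; order 2: 3; order 3: 1; order 4: 3; order 6: 3; order 8: 3; order 12: 3; order 16: 1; order 24: 3; order 48: 1.
Total: 1 + 3 + 1 + 3 + 3 + 3 + 3 + 1 + 3 + 1 = 22.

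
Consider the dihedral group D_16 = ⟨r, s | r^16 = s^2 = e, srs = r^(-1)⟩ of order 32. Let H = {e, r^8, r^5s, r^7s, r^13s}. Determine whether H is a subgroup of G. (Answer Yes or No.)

No

|H| = 5 does not divide |G| = 32, so by Lagrange H is not a subgroup.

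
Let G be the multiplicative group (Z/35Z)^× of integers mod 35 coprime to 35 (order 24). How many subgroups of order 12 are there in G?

3

|G| = 24 and 12 | 24, so subgroups of order 12 are possible by Lagrange.
The subgroups of order 12 are: {1, 3, 4, 9, 11, 12, 13, 16, 17, 27, 29, 33}; {1, 2, 4, 8, 9, 11, 16, 18, 22, 23, 29, 32}; {1, 4, 6, 9, 11, 16, 19, 24, 26, 29, 31, 34}.
So G has 3 subgroups of order 12.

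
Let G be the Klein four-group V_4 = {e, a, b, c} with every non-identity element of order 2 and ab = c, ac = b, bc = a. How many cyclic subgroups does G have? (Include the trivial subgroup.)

4

A cyclic subgroup of order d is generated by each of its φ(d) elements of order d, so the cyclic subgroups of order d number (#elements of order d)/φ(d).
Cyclic subgroups by order — order 1: 1; order 2: 3.
Total: 4.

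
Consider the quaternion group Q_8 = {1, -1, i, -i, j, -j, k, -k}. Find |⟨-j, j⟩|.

4

|⟨-j⟩| = 4 and |⟨j⟩| = 4, so |H| is a multiple of lcm(4, 4) = 4 and divides |G| = 8.
Closing under the operation: H = {1, -1, j, -j}, so |H| = 4.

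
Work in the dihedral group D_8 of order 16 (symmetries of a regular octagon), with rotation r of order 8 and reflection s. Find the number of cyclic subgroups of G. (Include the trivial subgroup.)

Each element a generates a cyclic subgroup ⟨a⟩; distinct elements may generate the same one (a cyclic group of order d has φ(d) generators).
Cyclic subgroups by order — order 1: 1; order 2: 9; order 4: 1; order 8: 1.
Total: 12.

12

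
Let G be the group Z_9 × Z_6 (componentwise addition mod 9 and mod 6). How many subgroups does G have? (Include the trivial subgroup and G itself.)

|G| = 54, so by Lagrange every subgroup order divides 54. Divisors: 1, 2, 3, 6, 9, 18, 27, 54.
Subgroups by order — order 1: 1; order 2: 1; order 3: 4; order 6: 4; order 9: 4; order 18: 4; order 27: 1; order 54: 1.
Total: 1 + 1 + 4 + 4 + 4 + 4 + 1 + 1 = 20.

20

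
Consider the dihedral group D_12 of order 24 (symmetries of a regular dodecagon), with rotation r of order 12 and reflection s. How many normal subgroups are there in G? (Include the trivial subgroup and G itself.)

G has 34 subgroups. Checking conjugation-invariance by order — order 1: 1/1 normal; order 2: 1/13 normal; order 3: 1/1 normal; order 4: 1/7 normal; order 6: 1/5 normal; order 8: 0/3 normal; order 12: 3/3 normal; order 24: 1/1 normal.
Total normal subgroups: 9.

9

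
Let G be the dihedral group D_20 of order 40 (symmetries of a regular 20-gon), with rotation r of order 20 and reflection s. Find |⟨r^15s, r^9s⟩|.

|⟨r^15s⟩| = 2 and |⟨r^9s⟩| = 2, so |H| is a multiple of lcm(2, 2) = 2 and divides |G| = 40.
Closing under the operation: H = {e, r^2, r^4, r^6, r^8, r^10, r^12, r^14, r^16, r^18, rs, r^3s, r^5s, r^7s, r^9s, r^11s, r^13s, r^15s, r^17s, r^19s}, so |H| = 20.

20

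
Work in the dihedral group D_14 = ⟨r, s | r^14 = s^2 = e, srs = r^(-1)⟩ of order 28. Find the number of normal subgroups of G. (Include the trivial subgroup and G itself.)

G has 28 subgroups. Checking conjugation-invariance by order — order 1: 1/1 normal; order 2: 1/15 normal; order 4: 0/7 normal; order 7: 1/1 normal; order 14: 3/3 normal; order 28: 1/1 normal.
Total normal subgroups: 7.

7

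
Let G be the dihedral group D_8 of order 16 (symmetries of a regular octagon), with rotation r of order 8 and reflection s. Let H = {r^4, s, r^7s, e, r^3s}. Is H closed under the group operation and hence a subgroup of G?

No

|H| = 5 does not divide |G| = 16, so by Lagrange H is not a subgroup.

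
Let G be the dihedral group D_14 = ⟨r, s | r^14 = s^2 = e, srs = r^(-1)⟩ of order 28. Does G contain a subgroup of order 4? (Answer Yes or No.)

4 | 28. A subgroup of order 4 is {e, r^7, r^3s, r^10s}.

Yes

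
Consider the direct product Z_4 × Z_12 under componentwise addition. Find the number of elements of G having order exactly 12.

An element (a,b) has order lcm(ord(a), ord(b)); count pairs with lcm equal to 12.
Enumerating gives 24 such elements.

24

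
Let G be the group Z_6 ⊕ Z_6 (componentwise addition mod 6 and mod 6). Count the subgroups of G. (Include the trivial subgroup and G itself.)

|G| = 36, so by Lagrange every subgroup order divides 36. Divisors: 1, 2, 3, 4, 6, 9, 12, 18, 36.
Subgroups by order — order 1: 1; order 2: 3; order 3: 4; order 4: 1; order 6: 12; order 9: 1; order 12: 4; order 18: 3; order 36: 1.
Total: 1 + 3 + 4 + 1 + 12 + 1 + 4 + 3 + 1 = 30.

30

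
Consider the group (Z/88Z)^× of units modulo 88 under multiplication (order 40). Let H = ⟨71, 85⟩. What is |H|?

|⟨71⟩| = 10 and |⟨85⟩| = 10, so |H| is a multiple of lcm(10, 10) = 10 and divides |G| = 40.
Closing under the operation: H = {1, 9, 13, 15, 19, 21, 23, 25, 29, 31, 35, 43, 47, 49, 51, 61, 71, 81, 83, 85}, so |H| = 20.

20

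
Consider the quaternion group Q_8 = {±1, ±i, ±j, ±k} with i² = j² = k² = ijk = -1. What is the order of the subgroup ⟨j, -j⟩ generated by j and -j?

|⟨j⟩| = 4 and |⟨-j⟩| = 4, so |H| is a multiple of lcm(4, 4) = 4 and divides |G| = 8.
Closing under the operation: H = {1, -1, j, -j}, so |H| = 4.

4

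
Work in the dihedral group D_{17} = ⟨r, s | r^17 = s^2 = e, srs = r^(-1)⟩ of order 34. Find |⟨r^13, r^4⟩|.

17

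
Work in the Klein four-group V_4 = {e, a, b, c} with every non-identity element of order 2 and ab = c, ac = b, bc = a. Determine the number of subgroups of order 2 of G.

|G| = 4 and 2 | 4, so subgroups of order 2 are possible by Lagrange.
The subgroups of order 2 are: {e, a}; {e, b}; {e, c}.
So G has 3 subgroups of order 2.

3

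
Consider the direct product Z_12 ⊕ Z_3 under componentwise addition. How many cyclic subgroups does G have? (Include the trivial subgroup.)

15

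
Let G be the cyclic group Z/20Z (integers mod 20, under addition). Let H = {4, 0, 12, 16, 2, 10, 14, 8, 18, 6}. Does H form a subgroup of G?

|H| = 10 divides |G| = 20, consistent with Lagrange.
H contains the identity, every element's inverse is in H, and H is closed under +: it is a subgroup.
In fact H = ⟨2⟩.

Yes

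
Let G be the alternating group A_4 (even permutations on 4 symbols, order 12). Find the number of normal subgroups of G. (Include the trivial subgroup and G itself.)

G has 10 subgroups. Checking conjugation-invariance by order — order 1: 1/1 normal; order 2: 0/3 normal; order 3: 0/4 normal; order 4: 1/1 normal; order 12: 1/1 normal.
Total normal subgroups: 3.

3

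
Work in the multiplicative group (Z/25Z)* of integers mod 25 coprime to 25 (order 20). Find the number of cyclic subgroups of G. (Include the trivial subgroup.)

6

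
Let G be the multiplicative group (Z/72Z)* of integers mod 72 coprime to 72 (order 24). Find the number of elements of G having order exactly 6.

14

Enumerating element orders in G gives 14 elements of order 6.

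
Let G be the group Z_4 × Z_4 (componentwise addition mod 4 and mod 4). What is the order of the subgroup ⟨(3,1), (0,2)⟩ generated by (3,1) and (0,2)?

8

|⟨(3,1)⟩| = 4 and |⟨(0,2)⟩| = 2, so |H| is a multiple of lcm(4, 2) = 4 and divides |G| = 16.
Closing under the operation: H = {(0,0), (0,2), (1,1), (1,3), (2,0), (2,2), (3,1), (3,3)}, so |H| = 8.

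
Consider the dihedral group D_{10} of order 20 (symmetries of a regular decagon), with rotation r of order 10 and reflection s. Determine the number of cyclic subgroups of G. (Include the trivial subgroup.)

A cyclic subgroup of order d is generated by each of its φ(d) elements of order d, so the cyclic subgroups of order d number (#elements of order d)/φ(d).
Cyclic subgroups by order — order 1: 1; order 2: 11; order 5: 1; order 10: 1.
Total: 14.

14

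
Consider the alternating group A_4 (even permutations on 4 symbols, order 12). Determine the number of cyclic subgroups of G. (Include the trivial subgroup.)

8

Group the elements of G by the cyclic subgroup they generate; each cyclic subgroup of order d accounts for φ(d) elements.
Cyclic subgroups by order — order 1: 1; order 2: 3; order 3: 4.
Total: 8.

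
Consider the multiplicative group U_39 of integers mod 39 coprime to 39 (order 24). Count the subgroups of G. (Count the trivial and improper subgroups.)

|G| = 24, so by Lagrange every subgroup order divides 24. Divisors: 1, 2, 3, 4, 6, 8, 12, 24.
Subgroups by order — order 1: 1; order 2: 3; order 3: 1; order 4: 3; order 6: 3; order 8: 1; order 12: 3; order 24: 1.
Total: 1 + 3 + 1 + 3 + 3 + 1 + 3 + 1 = 16.

16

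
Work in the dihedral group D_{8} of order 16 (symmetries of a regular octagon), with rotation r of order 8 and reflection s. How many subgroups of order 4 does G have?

5

|G| = 16 and 4 | 16, so subgroups of order 4 are possible by Lagrange.
The subgroups of order 4 are: {e, r^2, r^4, r^6}; {e, r^4, r^2s, r^6s}; {e, r^4, r^3s, r^7s}; {e, r^4, s, r^4s}; … (5 in all).
So G has 5 subgroups of order 4.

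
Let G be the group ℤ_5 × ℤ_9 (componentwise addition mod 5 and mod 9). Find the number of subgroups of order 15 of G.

1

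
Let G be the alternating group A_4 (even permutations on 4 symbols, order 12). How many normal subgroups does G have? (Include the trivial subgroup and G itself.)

3

G has 10 subgroups. Checking conjugation-invariance by order — order 1: 1/1 normal; order 2: 0/3 normal; order 3: 0/4 normal; order 4: 1/1 normal; order 12: 1/1 normal.
Total normal subgroups: 3.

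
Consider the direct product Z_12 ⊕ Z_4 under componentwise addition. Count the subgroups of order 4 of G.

7

|G| = 48 and 4 | 48, so subgroups of order 4 are possible by Lagrange.
The subgroups of order 4 are: {(0,0), (0,1), (0,2), (0,3)}; {(0,0), (0,2), (6,0), (6,2)}; {(0,0), (0,2), (6,1), (6,3)}; {(0,0), (3,0), (6,0), (9,0)}; … (7 in all).
So G has 7 subgroups of order 4.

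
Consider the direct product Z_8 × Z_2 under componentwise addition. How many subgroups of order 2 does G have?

3

|G| = 16 and 2 | 16, so subgroups of order 2 are possible by Lagrange.
The subgroups of order 2 are: {(0,0), (0,1)}; {(0,0), (4,0)}; {(0,0), (4,1)}.
So G has 3 subgroups of order 2.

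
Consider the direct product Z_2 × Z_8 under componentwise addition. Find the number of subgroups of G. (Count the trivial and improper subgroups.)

|G| = 16, so by Lagrange every subgroup order divides 16. Divisors: 1, 2, 4, 8, 16.
Subgroups by order — order 1: 1; order 2: 3; order 4: 3; order 8: 3; order 16: 1.
Total: 1 + 3 + 3 + 3 + 1 = 11.

11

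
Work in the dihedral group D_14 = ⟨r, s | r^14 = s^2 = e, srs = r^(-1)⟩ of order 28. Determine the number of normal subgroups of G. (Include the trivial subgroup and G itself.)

G has 28 subgroups. Checking conjugation-invariance by order — order 1: 1/1 normal; order 2: 1/15 normal; order 4: 0/7 normal; order 7: 1/1 normal; order 14: 3/3 normal; order 28: 1/1 normal.
Total normal subgroups: 7.

7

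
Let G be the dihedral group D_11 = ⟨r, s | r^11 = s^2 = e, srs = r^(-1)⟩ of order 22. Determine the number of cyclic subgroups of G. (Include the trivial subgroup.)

Each element a generates a cyclic subgroup ⟨a⟩; distinct elements may generate the same one (a cyclic group of order d has φ(d) generators).
Cyclic subgroups by order — order 1: 1; order 2: 11; order 11: 1.
Total: 13.

13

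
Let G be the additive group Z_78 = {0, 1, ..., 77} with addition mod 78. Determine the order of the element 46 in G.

In Z_78, the order of an element a is n/gcd(a, n).
gcd(46, 78) = 2, so |⟨46⟩| = 78/2 = 39.

39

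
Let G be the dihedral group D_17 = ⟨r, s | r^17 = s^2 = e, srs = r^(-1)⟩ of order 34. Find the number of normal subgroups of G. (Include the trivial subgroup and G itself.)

G has 20 subgroups. Checking conjugation-invariance by order — order 1: 1/1 normal; order 2: 0/17 normal; order 17: 1/1 normal; order 34: 1/1 normal.
Total normal subgroups: 3.

3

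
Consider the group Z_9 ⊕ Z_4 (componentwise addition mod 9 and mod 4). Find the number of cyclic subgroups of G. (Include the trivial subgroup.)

Each element a generates a cyclic subgroup ⟨a⟩; distinct elements may generate the same one (a cyclic group of order d has φ(d) generators).
Cyclic subgroups by order — order 1: 1; order 2: 1; order 3: 1; order 4: 1; order 6: 1; order 9: 1; order 12: 1; order 18: 1; order 36: 1.
Total: 9.

9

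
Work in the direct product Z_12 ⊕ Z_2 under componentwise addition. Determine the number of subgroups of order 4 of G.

3

|G| = 24 and 4 | 24, so subgroups of order 4 are possible by Lagrange.
The subgroups of order 4 are: {(0,0), (0,1), (6,0), (6,1)}; {(0,0), (3,0), (6,0), (9,0)}; {(0,0), (3,1), (6,0), (9,1)}.
So G has 3 subgroups of order 4.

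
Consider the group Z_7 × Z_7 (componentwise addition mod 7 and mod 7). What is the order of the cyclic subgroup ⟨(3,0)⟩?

The order of (3,0) in Z_7 × Z_7 is lcm(ord(3) in Z_7, ord(0) in Z_7).
ord(3) = 7 and ord(0) = 1, so |⟨(3,0)⟩| = lcm(7, 1) = 7.

7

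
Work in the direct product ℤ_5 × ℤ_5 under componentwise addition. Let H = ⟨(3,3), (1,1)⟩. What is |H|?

|⟨(3,3)⟩| = 5 and |⟨(1,1)⟩| = 5, so |H| is a multiple of lcm(5, 5) = 5 and divides |G| = 25.
Closing under the operation: H = {(0,0), (1,1), (2,2), (3,3), (4,4)}, so |H| = 5.

5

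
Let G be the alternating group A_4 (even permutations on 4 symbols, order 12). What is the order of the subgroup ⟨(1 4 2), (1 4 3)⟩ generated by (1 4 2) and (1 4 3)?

|⟨(1 4 2)⟩| = 3 and |⟨(1 4 3)⟩| = 3, so |H| is a multiple of lcm(3, 3) = 3 and divides |G| = 12.
Closing {(1 4 2), (1 4 3)} under the group operation gives all of G, so |H| = 12.

12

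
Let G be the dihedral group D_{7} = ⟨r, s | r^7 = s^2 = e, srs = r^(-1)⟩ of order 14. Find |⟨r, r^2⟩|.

|⟨r⟩| = 7 and |⟨r^2⟩| = 7, so |H| is a multiple of lcm(7, 7) = 7 and divides |G| = 14.
Closing under the operation: H = {e, r, r^2, r^3, r^4, r^5, r^6}, so |H| = 7.

7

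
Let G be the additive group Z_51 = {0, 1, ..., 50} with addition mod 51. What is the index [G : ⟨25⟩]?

1

|⟨25⟩| = 51 and |G| = 51.
By Lagrange, [G : H] = |G|/|H| = 51/51 = 1.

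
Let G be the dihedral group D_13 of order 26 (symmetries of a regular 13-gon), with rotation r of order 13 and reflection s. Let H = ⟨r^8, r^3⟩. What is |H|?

13

|⟨r^8⟩| = 13 and |⟨r^3⟩| = 13, so |H| is a multiple of lcm(13, 13) = 13 and divides |G| = 26.
Closing under the operation: H = {e, r, r^2, r^3, r^4, r^5, r^6, r^7, r^8, r^9, r^10, r^11, r^12}, so |H| = 13.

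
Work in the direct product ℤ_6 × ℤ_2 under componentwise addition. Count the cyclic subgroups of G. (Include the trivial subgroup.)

8

Each element a generates a cyclic subgroup ⟨a⟩; distinct elements may generate the same one (a cyclic group of order d has φ(d) generators).
Cyclic subgroups by order — order 1: 1; order 2: 3; order 3: 1; order 6: 3.
Total: 8.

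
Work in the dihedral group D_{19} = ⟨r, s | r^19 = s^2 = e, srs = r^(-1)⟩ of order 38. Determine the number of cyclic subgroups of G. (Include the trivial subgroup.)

Group the elements of G by the cyclic subgroup they generate; each cyclic subgroup of order d accounts for φ(d) elements.
Cyclic subgroups by order — order 1: 1; order 2: 19; order 19: 1.
Total: 21.

21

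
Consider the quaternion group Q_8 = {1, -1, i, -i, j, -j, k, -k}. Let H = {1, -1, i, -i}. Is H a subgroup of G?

|H| = 4 divides |G| = 8, consistent with Lagrange.
H contains the identity, every element's inverse is in H, and H is closed under ·: it is a subgroup.
In fact H = ⟨-i⟩.

Yes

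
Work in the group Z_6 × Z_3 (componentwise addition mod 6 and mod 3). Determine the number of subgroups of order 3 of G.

|G| = 18 and 3 | 18, so subgroups of order 3 are possible by Lagrange.
The subgroups of order 3 are: {(0,0), (0,1), (0,2)}; {(0,0), (2,0), (4,0)}; {(0,0), (2,1), (4,2)}; {(0,0), (2,2), (4,1)}.
So G has 4 subgroups of order 3.

4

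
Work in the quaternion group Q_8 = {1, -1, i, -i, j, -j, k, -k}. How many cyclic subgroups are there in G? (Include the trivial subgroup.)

5

Each element a generates a cyclic subgroup ⟨a⟩; distinct elements may generate the same one (a cyclic group of order d has φ(d) generators).
Cyclic subgroups by order — order 1: 1; order 2: 1; order 4: 3.
Total: 5.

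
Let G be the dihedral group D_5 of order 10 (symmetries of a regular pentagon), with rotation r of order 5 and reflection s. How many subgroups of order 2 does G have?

|G| = 10 and 2 | 10, so subgroups of order 2 are possible by Lagrange.
The subgroups of order 2 are: {e, r^2s}; {e, r^3s}; {e, r^4s}; {e, rs}; … (5 in all).
So G has 5 subgroups of order 2.

5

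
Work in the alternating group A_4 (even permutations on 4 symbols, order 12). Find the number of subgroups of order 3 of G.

|G| = 12 and 3 | 12, so subgroups of order 3 are possible by Lagrange.
The subgroups of order 3 are: {e, (1 2 3), (1 3 2)}; {e, (1 2 4), (1 4 2)}; {e, (1 3 4), (1 4 3)}; {e, (2 3 4), (2 4 3)}.
So G has 4 subgroups of order 3.

4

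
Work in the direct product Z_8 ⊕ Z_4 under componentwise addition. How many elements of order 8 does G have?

An element (a,b) has order lcm(ord(a), ord(b)); count pairs with lcm equal to 8.
Enumerating gives 16 such elements.

16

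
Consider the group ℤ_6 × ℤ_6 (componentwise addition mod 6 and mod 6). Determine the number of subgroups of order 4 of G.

|G| = 36 and 4 | 36, so subgroups of order 4 are possible by Lagrange.
The subgroups of order 4 are: {(0,0), (0,3), (3,0), (3,3)}.
So G has 1 subgroup of order 4.

1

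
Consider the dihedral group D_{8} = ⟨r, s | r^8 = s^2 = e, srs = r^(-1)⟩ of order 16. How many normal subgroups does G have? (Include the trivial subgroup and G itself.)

G has 19 subgroups. Checking conjugation-invariance by order — order 1: 1/1 normal; order 2: 1/9 normal; order 4: 1/5 normal; order 8: 3/3 normal; order 16: 1/1 normal.
Total normal subgroups: 7.

7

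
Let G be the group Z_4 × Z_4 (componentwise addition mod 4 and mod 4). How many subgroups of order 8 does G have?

3

|G| = 16 and 8 | 16, so subgroups of order 8 are possible by Lagrange.
The subgroups of order 8 are: {(0,0), (0,1), (0,2), (0,3), (2,0), (2,1), (2,2), (2,3)}; {(0,0), (0,2), (1,0), (1,2), (2,0), (2,2), (3,0), (3,2)}; {(0,0), (0,2), (1,1), (1,3), (2,0), (2,2), (3,1), (3,3)}.
So G has 3 subgroups of order 8.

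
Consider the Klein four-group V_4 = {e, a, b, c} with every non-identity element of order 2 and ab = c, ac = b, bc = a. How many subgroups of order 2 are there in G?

|G| = 4 and 2 | 4, so subgroups of order 2 are possible by Lagrange.
The subgroups of order 2 are: {e, a}; {e, b}; {e, c}.
So G has 3 subgroups of order 2.

3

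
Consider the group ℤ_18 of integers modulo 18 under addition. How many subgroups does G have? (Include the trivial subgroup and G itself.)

6

A cyclic group of order 18 has exactly one subgroup for each divisor of 18.
Divisors of 18: 1, 2, 3, 6, 9, 18.
So ℤ_18 has 6 subgroups.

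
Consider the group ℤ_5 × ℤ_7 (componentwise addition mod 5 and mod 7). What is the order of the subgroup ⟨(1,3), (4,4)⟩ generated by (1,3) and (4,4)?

|⟨(1,3)⟩| = 35 and |⟨(4,4)⟩| = 35, so |H| is a multiple of lcm(35, 35) = 35 and divides |G| = 35.
Closing {(1,3), (4,4)} under the group operation gives all of G, so |H| = 35.

35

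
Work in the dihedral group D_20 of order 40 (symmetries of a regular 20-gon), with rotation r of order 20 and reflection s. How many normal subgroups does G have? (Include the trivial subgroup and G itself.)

G has 48 subgroups. Checking conjugation-invariance by order — order 1: 1/1 normal; order 2: 1/21 normal; order 4: 1/11 normal; order 5: 1/1 normal; order 8: 0/5 normal; order 10: 1/5 normal; order 20: 3/3 normal; order 40: 1/1 normal.
Total normal subgroups: 9.

9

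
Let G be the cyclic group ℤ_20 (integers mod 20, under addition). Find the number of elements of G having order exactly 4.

In a cyclic group of order 20, the number of elements of order d (for d | 20) is φ(d).
φ(4) = 2.

2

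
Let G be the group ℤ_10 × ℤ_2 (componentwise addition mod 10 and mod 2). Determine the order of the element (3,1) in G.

The order of (3,1) in Z_10 × Z_2 is lcm(ord(3) in Z_10, ord(1) in Z_2).
ord(3) = 10 and ord(1) = 2, so |⟨(3,1)⟩| = lcm(10, 2) = 10.

10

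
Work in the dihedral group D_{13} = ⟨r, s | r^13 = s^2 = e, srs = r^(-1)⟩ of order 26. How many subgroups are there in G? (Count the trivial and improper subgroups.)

|G| = 26, so by Lagrange every subgroup order divides 26. Divisors: 1, 2, 13, 26.
Subgroups by order — order 1: 1; order 2: 13; order 13: 1; order 26: 1.
Total: 1 + 13 + 1 + 1 = 16.

16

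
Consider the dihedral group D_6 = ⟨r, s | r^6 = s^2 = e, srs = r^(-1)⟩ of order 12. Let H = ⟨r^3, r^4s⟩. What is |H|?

4

|⟨r^3⟩| = 2 and |⟨r^4s⟩| = 2, so |H| is a multiple of lcm(2, 2) = 2 and divides |G| = 12.
Closing under the operation: H = {e, r^3, rs, r^4s}, so |H| = 4.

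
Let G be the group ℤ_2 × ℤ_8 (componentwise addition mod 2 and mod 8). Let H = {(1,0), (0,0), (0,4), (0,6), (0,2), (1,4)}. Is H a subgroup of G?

No

|H| = 6 does not divide |G| = 16, so by Lagrange H is not a subgroup.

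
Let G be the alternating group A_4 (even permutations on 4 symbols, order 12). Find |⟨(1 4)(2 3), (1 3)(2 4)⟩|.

4

|⟨(1 4)(2 3)⟩| = 2 and |⟨(1 3)(2 4)⟩| = 2, so |H| is a multiple of lcm(2, 2) = 2 and divides |G| = 12.
Closing under the operation: H = {e, (1 2)(3 4), (1 3)(2 4), (1 4)(2 3)}, so |H| = 4.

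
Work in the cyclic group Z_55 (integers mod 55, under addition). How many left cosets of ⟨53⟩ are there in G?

1

|⟨53⟩| = 55 and |G| = 55.
By Lagrange, [G : H] = |G|/|H| = 55/55 = 1.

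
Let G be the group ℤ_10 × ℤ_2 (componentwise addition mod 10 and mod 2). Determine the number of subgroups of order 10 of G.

3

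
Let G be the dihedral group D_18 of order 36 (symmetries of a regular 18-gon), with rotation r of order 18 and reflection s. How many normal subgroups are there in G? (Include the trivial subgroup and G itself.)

9

G has 45 subgroups. Checking conjugation-invariance by order — order 1: 1/1 normal; order 2: 1/19 normal; order 3: 1/1 normal; order 4: 0/9 normal; order 6: 1/7 normal; order 9: 1/1 normal; order 12: 0/3 normal; order 18: 3/3 normal; order 36: 1/1 normal.
Total normal subgroups: 9.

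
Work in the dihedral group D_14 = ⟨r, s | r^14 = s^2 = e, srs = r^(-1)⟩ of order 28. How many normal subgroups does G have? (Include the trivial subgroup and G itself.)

G has 28 subgroups. Checking conjugation-invariance by order — order 1: 1/1 normal; order 2: 1/15 normal; order 4: 0/7 normal; order 7: 1/1 normal; order 14: 3/3 normal; order 28: 1/1 normal.
Total normal subgroups: 7.

7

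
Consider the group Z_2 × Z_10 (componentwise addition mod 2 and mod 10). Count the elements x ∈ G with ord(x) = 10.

12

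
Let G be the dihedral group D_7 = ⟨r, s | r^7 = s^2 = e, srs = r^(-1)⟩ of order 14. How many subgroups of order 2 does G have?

7

|G| = 14 and 2 | 14, so subgroups of order 2 are possible by Lagrange.
The subgroups of order 2 are: {e, r^2s}; {e, r^3s}; {e, r^4s}; {e, r^5s}; … (7 in all).
So G has 7 subgroups of order 2.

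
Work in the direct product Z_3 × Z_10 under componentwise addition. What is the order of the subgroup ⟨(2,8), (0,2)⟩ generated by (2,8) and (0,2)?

|⟨(2,8)⟩| = 15 and |⟨(0,2)⟩| = 5, so |H| is a multiple of lcm(15, 5) = 15 and divides |G| = 30.
Closing under the operation: H = {(0,0), (0,2), (0,4), (0,6), (0,8), (1,0), (1,2), (1,4), (1,6), (1,8), (2,0), (2,2), (2,4), (2,6), (2,8)}, so |H| = 15.

15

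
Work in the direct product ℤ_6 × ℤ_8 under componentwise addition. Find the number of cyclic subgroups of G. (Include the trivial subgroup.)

Group the elements of G by the cyclic subgroup they generate; each cyclic subgroup of order d accounts for φ(d) elements.
Cyclic subgroups by order — order 1: 1; order 2: 3; order 3: 1; order 4: 2; order 6: 3; order 8: 2; order 12: 2; order 24: 2.
Total: 16.

16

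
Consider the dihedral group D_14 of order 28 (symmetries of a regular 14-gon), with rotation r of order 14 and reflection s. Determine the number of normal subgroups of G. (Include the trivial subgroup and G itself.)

G has 28 subgroups. Checking conjugation-invariance by order — order 1: 1/1 normal; order 2: 1/15 normal; order 4: 0/7 normal; order 7: 1/1 normal; order 14: 3/3 normal; order 28: 1/1 normal.
Total normal subgroups: 7.

7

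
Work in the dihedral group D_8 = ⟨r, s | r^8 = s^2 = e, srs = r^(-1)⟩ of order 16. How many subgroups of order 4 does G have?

|G| = 16 and 4 | 16, so subgroups of order 4 are possible by Lagrange.
The subgroups of order 4 are: {e, r^2, r^4, r^6}; {e, r^4, r^2s, r^6s}; {e, r^4, r^3s, r^7s}; {e, r^4, s, r^4s}; … (5 in all).
So G has 5 subgroups of order 4.

5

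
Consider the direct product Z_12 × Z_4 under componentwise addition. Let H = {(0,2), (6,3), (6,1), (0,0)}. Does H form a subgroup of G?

|H| = 4 divides |G| = 48, consistent with Lagrange.
H contains the identity, every element's inverse is in H, and H is closed under +: it is a subgroup.
In fact H = ⟨(6,1)⟩.

Yes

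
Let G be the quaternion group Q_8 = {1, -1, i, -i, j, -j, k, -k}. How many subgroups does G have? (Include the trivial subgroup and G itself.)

|G| = 8, so by Lagrange every subgroup order divides 8. Divisors: 1, 2, 4, 8.
Subgroups by order — order 1: 1; order 2: 1; order 4: 3; order 8: 1.
Total: 1 + 1 + 3 + 1 = 6.

6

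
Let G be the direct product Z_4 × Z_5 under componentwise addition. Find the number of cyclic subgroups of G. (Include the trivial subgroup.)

6

Group the elements of G by the cyclic subgroup they generate; each cyclic subgroup of order d accounts for φ(d) elements.
Cyclic subgroups by order — order 1: 1; order 2: 1; order 4: 1; order 5: 1; order 10: 1; order 20: 1.
Total: 6.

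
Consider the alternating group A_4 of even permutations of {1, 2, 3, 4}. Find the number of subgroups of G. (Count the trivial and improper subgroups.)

10

|G| = 12, so by Lagrange every subgroup order divides 12. Divisors: 1, 2, 3, 4, 6, 12.
Subgroups by order — order 1: 1; order 2: 3; order 3: 4; order 4: 1; order 6: 0; order 12: 1.
Total: 1 + 3 + 4 + 1 + 0 + 1 = 10.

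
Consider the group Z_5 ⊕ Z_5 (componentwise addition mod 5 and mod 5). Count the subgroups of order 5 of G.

6

|G| = 25 and 5 | 25, so subgroups of order 5 are possible by Lagrange.
The subgroups of order 5 are: {(0,0), (0,1), (0,2), (0,3), (0,4)}; {(0,0), (1,0), (2,0), (3,0), (4,0)}; {(0,0), (1,1), (2,2), (3,3), (4,4)}; {(0,0), (1,2), (2,4), (3,1), (4,3)}; … (6 in all).
So G has 6 subgroups of order 5.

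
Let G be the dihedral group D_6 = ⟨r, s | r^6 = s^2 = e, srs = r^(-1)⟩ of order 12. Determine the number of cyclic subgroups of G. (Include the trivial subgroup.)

A cyclic subgroup of order d is generated by each of its φ(d) elements of order d, so the cyclic subgroups of order d number (#elements of order d)/φ(d).
Cyclic subgroups by order — order 1: 1; order 2: 7; order 3: 1; order 6: 1.
Total: 10.

10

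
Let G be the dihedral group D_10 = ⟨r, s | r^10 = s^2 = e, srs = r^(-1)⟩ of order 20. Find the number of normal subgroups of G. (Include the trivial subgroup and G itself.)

7

G has 22 subgroups. Checking conjugation-invariance by order — order 1: 1/1 normal; order 2: 1/11 normal; order 4: 0/5 normal; order 5: 1/1 normal; order 10: 3/3 normal; order 20: 1/1 normal.
Total normal subgroups: 7.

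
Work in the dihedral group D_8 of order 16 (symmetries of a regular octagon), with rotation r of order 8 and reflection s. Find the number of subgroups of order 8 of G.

3

|G| = 16 and 8 | 16, so subgroups of order 8 are possible by Lagrange.
The subgroups of order 8 are: {e, r, r^2, r^3, r^4, r^5, r^6, r^7}; {e, r^2, r^4, r^6, s, r^2s, r^4s, r^6s}; {e, r^2, r^4, r^6, rs, r^3s, r^5s, r^7s}.
So G has 3 subgroups of order 8.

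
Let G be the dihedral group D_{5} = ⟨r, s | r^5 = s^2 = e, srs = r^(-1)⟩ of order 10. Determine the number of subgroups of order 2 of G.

|G| = 10 and 2 | 10, so subgroups of order 2 are possible by Lagrange.
The subgroups of order 2 are: {e, r^2s}; {e, r^3s}; {e, r^4s}; {e, rs}; … (5 in all).
So G has 5 subgroups of order 2.

5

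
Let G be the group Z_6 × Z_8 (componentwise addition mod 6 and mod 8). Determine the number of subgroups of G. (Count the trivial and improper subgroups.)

22

|G| = 48, so by Lagrange every subgroup order divides 48. Divisors: 1, 2, 3, 4, 6, 8, 12, 16, 24, 48.
Subgroups by order — order 1: 1; order 2: 3; order 3: 1; order 4: 3; order 6: 3; order 8: 3; order 12: 3; order 16: 1; order 24: 3; order 48: 1.
Total: 1 + 3 + 1 + 3 + 3 + 3 + 3 + 1 + 3 + 1 = 22.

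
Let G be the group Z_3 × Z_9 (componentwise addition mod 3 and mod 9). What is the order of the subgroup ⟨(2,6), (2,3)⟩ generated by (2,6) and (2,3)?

|⟨(2,6)⟩| = 3 and |⟨(2,3)⟩| = 3, so |H| is a multiple of lcm(3, 3) = 3 and divides |G| = 27.
Closing under the operation: H = {(0,0), (0,3), (0,6), (1,0), (1,3), (1,6), (2,0), (2,3), (2,6)}, so |H| = 9.

9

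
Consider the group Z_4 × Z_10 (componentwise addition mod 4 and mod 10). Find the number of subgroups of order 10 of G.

|G| = 40 and 10 | 40, so subgroups of order 10 are possible by Lagrange.
The subgroups of order 10 are: {(0,0), (0,1), (0,2), (0,3), (0,4), (0,5), (0,6), (0,7), (0,8), (0,9)}; {(0,0), (0,2), (0,4), (0,6), (0,8), (2,0), (2,2), (2,4), (2,6), (2,8)}; {(0,0), (0,2), (0,4), (0,6), (0,8), (2,1), (2,3), (2,5), (2,7), (2,9)}.
So G has 3 subgroups of order 10.

3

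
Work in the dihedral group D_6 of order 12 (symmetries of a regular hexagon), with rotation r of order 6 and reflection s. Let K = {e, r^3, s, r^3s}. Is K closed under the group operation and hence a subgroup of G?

Yes

|K| = 4 divides |G| = 12, consistent with Lagrange.
K contains the identity, every element's inverse is in K, and K is closed under ·: it is a subgroup.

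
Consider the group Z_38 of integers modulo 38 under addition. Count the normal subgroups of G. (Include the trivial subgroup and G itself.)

4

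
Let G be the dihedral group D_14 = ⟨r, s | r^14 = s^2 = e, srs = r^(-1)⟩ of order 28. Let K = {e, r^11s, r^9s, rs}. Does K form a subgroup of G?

Closure fails: r^11s · rs = r^10 ∉ K. So K is not a subgroup.

No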